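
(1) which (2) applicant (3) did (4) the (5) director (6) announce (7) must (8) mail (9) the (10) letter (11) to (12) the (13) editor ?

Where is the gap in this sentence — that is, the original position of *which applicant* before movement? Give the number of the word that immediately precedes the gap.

Pre-movement form: The director did announce which applicant must mail the letter to the editor.
'which applicant' functions as the subject of the clause embedded under 'announce'. It moves to the left edge, and the trace sits right after 'announce':
Which applicant did the director announce ___ must mail the letter to the editor?
'announce' is word 6.

6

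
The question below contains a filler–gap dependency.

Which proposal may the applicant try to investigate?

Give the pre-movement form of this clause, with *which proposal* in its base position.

The applicant may try to investigate which proposal.

'which proposal' is the direct object of 'investigate'. It moves to the left edge, and the trace sits right after 'investigate':
Which proposal may the applicant try to investigate ___?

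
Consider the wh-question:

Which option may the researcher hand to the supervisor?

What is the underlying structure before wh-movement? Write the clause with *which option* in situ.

'which option' is the direct object of 'hand'. Wh-movement fronts it, leaving a gap right after 'hand':
Which option may the researcher hand ___ to the supervisor?

The researcher may hand which option to the supervisor.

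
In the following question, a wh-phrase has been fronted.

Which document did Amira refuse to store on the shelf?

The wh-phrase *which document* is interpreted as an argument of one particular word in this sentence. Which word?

Pre-movement form: Amira did refuse to store which document on the shelf.
'which document' is the direct object of 'store'. Wh-movement fronts it, leaving a gap right after 'store':
Which document did Amira refuse to store ___ on the shelf?

store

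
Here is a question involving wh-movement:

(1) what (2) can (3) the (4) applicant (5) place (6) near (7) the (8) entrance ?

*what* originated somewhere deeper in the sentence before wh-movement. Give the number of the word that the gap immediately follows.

5

Underlying clause: The applicant can place what near the entrance.
The filler 'what' is interpreted as the direct object of 'place'. It moves to the left edge, and the trace sits right after 'place':
What can the applicant place ___ near the entrance?
'place' is word 5.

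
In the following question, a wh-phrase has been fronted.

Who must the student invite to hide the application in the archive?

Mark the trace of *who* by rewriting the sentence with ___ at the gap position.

Before movement: The student must invite who to hide the application in the archive.
'who' is the direct object of 'invite'. The gap is right after 'invite'.

Who must the student invite ___ to hide the application in the archive?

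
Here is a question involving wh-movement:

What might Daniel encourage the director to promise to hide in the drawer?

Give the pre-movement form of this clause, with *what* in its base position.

Daniel might encourage the director to promise to hide what in the drawer.

The filler 'what' is interpreted as the direct object of 'hide'. Fronting leaves a gap immediately after 'hide':
What might Daniel encourage the director to promise to hide ___ in the drawer?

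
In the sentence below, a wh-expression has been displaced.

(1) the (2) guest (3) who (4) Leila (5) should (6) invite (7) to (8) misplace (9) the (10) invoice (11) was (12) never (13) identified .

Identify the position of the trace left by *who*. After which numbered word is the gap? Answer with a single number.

6

'who' functions as the direct object of 'invite'. Fronting leaves a gap immediately after 'invite':
The guest who Leila should invite ___ to misplace the invoice was never identified.
'invite' is word 6.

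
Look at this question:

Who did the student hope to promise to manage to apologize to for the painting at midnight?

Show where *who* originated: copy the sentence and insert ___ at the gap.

Pre-movement form: The student did hope to promise to manage to apologize to who for the painting at midnight.
The filler 'who' is interpreted as the object of the preposition 'to'. The gap is right after 'to'.

Who did the student hope to promise to manage to apologize to ___ for the painting at midnight?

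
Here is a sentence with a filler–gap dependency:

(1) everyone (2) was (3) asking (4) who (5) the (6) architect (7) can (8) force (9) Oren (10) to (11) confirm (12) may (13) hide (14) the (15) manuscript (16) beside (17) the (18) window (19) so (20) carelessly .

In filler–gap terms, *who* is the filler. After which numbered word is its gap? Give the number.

In situ: The architect can force Oren to confirm who may hide the manuscript beside the window so carelessly.
The filler 'who' is interpreted as the subject of the clause embedded under 'confirm'. Wh-movement fronts it, leaving a gap right after 'confirm':
Everyone was asking who the architect can force Oren to confirm ___ may hide the manuscript beside the window so carelessly.
'confirm' is word 11.

11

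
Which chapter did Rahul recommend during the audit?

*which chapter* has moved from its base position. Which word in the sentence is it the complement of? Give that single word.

Before movement: Rahul did recommend which chapter during the audit.
The filler 'which chapter' is interpreted as the direct object of 'recommend'. Wh-movement fronts it, leaving a gap right after 'recommend':
Which chapter did Rahul recommend ___ during the audit?

recommend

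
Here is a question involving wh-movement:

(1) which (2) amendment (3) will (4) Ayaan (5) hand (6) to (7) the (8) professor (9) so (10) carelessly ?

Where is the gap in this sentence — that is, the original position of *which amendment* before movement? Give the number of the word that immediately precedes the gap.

5

Underlying clause: Ayaan will hand which amendment to the professor so carelessly.
The filler 'which amendment' is interpreted as the direct object of 'hand'. Wh-movement fronts it, leaving a gap right after 'hand':
Which amendment will Ayaan hand ___ to the professor so carelessly?
'hand' is word 5.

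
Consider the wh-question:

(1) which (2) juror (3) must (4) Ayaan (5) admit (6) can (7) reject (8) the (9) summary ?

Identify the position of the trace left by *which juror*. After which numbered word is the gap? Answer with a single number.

Pre-movement form: Ayaan must admit which juror can reject the summary.
The filler 'which juror' is interpreted as the subject of the clause embedded under 'admit'. It moves to the left edge, and the trace sits right after 'admit':
Which juror must Ayaan admit ___ can reject the summary?
'admit' is word 5.

5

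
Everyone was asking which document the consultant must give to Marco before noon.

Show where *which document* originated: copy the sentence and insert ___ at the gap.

Everyone was asking which document the consultant must give ___ to Marco before noon.

Pre-movement form: The consultant must give which document to Marco before noon.
'which document' is the direct object of 'give'. The gap is right after 'give'.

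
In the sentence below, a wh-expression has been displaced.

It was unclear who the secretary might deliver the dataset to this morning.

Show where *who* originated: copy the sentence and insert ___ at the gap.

It was unclear who the secretary might deliver the dataset to ___ this morning.

Pre-movement form: The secretary might deliver the dataset to who this morning.
'who' is the object of the preposition 'to' (recipient of 'deliver'). The gap is right after 'to'.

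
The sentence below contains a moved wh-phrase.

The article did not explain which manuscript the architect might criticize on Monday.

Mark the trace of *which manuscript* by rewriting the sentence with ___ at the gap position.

In situ: The architect might criticize which manuscript on Monday.
'which manuscript' is the direct object of 'criticize'. The gap is right after 'criticize'.

The article did not explain which manuscript the architect might criticize ___ on Monday.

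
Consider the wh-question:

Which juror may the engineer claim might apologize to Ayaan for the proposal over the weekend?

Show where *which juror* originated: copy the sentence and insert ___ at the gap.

Before movement: The engineer may claim which juror might apologize to Ayaan for the proposal over the weekend.
'which juror' is the subject of the clause embedded under 'claim'. The gap is right after 'claim'.

Which juror may the engineer claim ___ might apologize to Ayaan for the proposal over the weekend?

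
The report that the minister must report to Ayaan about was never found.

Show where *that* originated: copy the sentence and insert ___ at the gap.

'that' is the object of the preposition 'about'. The gap is right after 'about'.

The report that the minister must report to Ayaan about ___ was never found.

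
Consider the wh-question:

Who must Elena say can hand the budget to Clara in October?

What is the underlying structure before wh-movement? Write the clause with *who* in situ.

Elena must say who can hand the budget to Clara in October.

The filler 'who' is interpreted as the subject of the clause embedded under 'say'. Fronting leaves a gap immediately after 'say':
Who must Elena say ___ can hand the budget to Clara in October?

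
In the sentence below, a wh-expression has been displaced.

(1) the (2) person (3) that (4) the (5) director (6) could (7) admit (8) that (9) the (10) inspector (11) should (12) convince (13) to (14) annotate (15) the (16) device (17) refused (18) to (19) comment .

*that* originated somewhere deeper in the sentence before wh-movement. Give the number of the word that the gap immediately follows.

12

The filler 'that' is interpreted as the direct object of 'convince'. It moves to the left edge, and the trace sits right after 'convince':
The person that the director could admit that the inspector should convince ___ to annotate the device refused to comment.
'convince' is word 12.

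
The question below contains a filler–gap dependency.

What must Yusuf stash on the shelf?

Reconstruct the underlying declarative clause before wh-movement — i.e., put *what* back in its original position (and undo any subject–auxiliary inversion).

Yusuf must stash what on the shelf.

The filler 'what' is interpreted as the direct object of 'stash'. It moves to the left edge, and the trace sits right after 'stash':
What must Yusuf stash ___ on the shelf?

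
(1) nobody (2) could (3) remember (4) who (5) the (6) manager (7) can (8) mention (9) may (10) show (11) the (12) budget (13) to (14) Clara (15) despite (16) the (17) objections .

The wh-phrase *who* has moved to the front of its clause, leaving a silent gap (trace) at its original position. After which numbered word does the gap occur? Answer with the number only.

Underlying clause: The manager can mention who may show the budget to Clara despite the objections.
'who' functions as the subject of the clause embedded under 'mention'. Fronting leaves a gap immediately after 'mention':
Nobody could remember who the manager can mention ___ may show the budget to Clara despite the objections.
'mention' is word 8.

8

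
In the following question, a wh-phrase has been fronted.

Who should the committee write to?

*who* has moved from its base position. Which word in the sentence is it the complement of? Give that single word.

Before movement: The committee should write to who.
'who' is the object of the preposition 'to'. Fronting leaves a gap immediately after 'to':
Who should the committee write to ___?

to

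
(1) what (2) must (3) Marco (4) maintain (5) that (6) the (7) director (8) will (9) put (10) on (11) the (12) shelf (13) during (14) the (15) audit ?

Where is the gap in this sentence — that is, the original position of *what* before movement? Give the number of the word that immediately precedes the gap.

Pre-movement form: Marco must maintain that the director will put what on the shelf during the audit.
The filler 'what' is interpreted as the direct object of 'put'. Fronting leaves a gap immediately after 'put':
What must Marco maintain that the director will put ___ on the shelf during the audit?
'put' is word 9.

9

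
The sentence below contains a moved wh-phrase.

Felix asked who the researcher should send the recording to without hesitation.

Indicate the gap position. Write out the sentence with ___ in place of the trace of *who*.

Felix asked who the researcher should send the recording to ___ without hesitation.

Pre-movement form: The researcher should send the recording to who without hesitation.
'who' functions as the object of the preposition 'to' (recipient of 'send'). The gap is right after 'to'.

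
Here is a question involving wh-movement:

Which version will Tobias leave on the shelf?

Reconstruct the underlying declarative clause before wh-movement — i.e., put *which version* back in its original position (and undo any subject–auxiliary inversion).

Tobias will leave which version on the shelf.

'which version' functions as the direct object of 'leave'. It moves to the left edge, and the trace sits right after 'leave':
Which version will Tobias leave ___ on the shelf?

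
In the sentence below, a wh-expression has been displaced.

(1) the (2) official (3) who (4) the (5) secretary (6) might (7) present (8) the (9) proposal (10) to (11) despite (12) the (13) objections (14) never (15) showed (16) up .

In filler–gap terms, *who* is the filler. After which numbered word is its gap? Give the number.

'who' is the object of the preposition 'to' (recipient of 'present'). Wh-movement fronts it, leaving a gap right after 'to':
The official who the secretary might present the proposal to ___ despite the objections never showed up.
'to' is word 10.

10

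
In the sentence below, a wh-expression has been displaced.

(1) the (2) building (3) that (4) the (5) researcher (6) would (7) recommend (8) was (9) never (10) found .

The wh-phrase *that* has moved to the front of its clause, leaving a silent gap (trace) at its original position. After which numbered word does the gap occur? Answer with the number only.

The filler 'that' is interpreted as the direct object of 'recommend'. Fronting leaves a gap immediately after 'recommend':
The building that the researcher would recommend ___ was never found.
'recommend' is word 7.

7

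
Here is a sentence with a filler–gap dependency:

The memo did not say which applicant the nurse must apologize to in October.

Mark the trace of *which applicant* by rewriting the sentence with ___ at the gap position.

The memo did not say which applicant the nurse must apologize to ___ in October.

Pre-movement form: The nurse must apologize to which applicant in October.
'which applicant' is the object of the preposition 'to'. The gap is right after 'to'.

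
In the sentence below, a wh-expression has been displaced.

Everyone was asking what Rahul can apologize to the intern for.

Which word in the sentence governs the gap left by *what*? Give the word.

In situ: Rahul can apologize to the intern for what.
The filler 'what' is interpreted as the object of the preposition 'for'. Wh-movement fronts it, leaving a gap right after 'for':
Everyone was asking what Rahul can apologize to the intern for ___.

for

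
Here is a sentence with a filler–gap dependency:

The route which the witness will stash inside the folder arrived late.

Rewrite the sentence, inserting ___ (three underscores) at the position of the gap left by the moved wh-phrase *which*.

The route which the witness will stash ___ inside the folder arrived late.

The filler 'which' is interpreted as the direct object of 'stash'. The gap is right after 'stash'.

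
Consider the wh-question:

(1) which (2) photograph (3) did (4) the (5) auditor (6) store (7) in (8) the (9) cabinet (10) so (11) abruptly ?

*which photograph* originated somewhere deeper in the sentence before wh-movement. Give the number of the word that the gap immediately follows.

6

In situ: The auditor did store which photograph in the cabinet so abruptly.
The filler 'which photograph' is interpreted as the direct object of 'store'. It moves to the left edge, and the trace sits right after 'store':
Which photograph did the auditor store ___ in the cabinet so abruptly?
'store' is word 6.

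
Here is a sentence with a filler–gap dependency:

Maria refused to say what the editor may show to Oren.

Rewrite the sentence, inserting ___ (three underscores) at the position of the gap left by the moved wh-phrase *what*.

Pre-movement form: The editor may show what to Oren.
'what' functions as the direct object of 'show'. The gap is right after 'show'.

Maria refused to say what the editor may show ___ to Oren.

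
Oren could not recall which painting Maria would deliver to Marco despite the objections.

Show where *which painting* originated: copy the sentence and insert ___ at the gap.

Oren could not recall which painting Maria would deliver ___ to Marco despite the objections.

Pre-movement form: Maria would deliver which painting to Marco despite the objections.
'which painting' is the direct object of 'deliver'. The gap is right after 'deliver'.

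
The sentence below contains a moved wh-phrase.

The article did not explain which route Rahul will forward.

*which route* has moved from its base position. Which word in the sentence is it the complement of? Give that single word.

forward

Before movement: Rahul will forward which route.
'which route' functions as the direct object of 'forward'. Wh-movement fronts it, leaving a gap right after 'forward':
The article did not explain which route Rahul will forward ___.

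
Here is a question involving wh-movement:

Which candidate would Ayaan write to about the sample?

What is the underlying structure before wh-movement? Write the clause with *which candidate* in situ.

Ayaan would write to which candidate about the sample.

'which candidate' functions as the object of the preposition 'to'. Wh-movement fronts it, leaving a gap right after 'to':
Which candidate would Ayaan write to ___ about the sample?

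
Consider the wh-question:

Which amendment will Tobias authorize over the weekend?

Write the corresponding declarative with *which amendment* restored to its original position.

'which amendment' functions as the direct object of 'authorize'. Fronting leaves a gap immediately after 'authorize':
Which amendment will Tobias authorize ___ over the weekend?

Tobias will authorize which amendment over the weekend.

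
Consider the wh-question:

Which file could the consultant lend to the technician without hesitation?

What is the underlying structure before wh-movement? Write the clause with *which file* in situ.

The filler 'which file' is interpreted as the direct object of 'lend'. Wh-movement fronts it, leaving a gap right after 'lend':
Which file could the consultant lend ___ to the technician without hesitation?

The consultant could lend which file to the technician without hesitation.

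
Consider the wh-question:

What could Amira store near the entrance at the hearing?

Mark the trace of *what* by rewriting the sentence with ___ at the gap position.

In situ: Amira could store what near the entrance at the hearing.
The filler 'what' is interpreted as the direct object of 'store'. The gap is right after 'store'.

What could Amira store ___ near the entrance at the hearing?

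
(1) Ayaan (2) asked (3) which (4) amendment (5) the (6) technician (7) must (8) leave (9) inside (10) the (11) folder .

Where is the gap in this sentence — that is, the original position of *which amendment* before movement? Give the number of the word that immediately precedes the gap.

8

Pre-movement form: The technician must leave which amendment inside the folder.
'which amendment' functions as the direct object of 'leave'. It moves to the left edge, and the trace sits right after 'leave':
Ayaan asked which amendment the technician must leave ___ inside the folder.
'leave' is word 8.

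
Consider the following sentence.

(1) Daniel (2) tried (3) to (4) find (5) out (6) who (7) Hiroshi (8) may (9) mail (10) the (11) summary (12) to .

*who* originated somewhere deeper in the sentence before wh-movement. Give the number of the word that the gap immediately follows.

Underlying clause: Hiroshi may mail the summary to who.
'who' functions as the object of the preposition 'to' (recipient of 'mail'). Wh-movement fronts it, leaving a gap right after 'to':
Daniel tried to find out who Hiroshi may mail the summary to ___.
'to' is word 12.

12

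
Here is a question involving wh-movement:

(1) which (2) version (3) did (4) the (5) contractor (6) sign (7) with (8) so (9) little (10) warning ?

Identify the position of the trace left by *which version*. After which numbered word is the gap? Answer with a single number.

In situ: The contractor did sign which version with so little warning.
'which version' is the direct object of 'sign'. Fronting leaves a gap immediately after 'sign':
Which version did the contractor sign ___ with so little warning?
'sign' is word 6.

6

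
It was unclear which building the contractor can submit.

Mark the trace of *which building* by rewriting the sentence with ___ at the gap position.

Pre-movement form: The contractor can submit which building.
'which building' is the direct object of 'submit'. The gap is right after 'submit'.

It was unclear which building the contractor can submit ___.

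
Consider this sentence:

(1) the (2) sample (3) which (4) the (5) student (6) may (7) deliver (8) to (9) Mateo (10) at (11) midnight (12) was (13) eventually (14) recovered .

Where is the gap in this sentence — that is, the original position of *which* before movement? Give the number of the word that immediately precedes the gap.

'which' functions as the direct object of 'deliver'. It moves to the left edge, and the trace sits right after 'deliver':
The sample which the student may deliver ___ to Mateo at midnight was eventually recovered.
'deliver' is word 7.

7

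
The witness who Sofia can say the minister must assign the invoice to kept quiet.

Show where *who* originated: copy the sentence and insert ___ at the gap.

The witness who Sofia can say the minister must assign the invoice to ___ kept quiet.

'who' functions as the object of the preposition 'to' (recipient of 'assign'). The gap is right after 'to'.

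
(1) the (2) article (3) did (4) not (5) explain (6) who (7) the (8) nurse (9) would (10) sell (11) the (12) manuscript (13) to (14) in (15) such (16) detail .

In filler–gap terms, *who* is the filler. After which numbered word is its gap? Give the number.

13

Before movement: The nurse would sell the manuscript to who in such detail.
'who' functions as the object of the preposition 'to' (recipient of 'sell'). Fronting leaves a gap immediately after 'to':
The article did not explain who the nurse would sell the manuscript to ___ in such detail.
'to' is word 13.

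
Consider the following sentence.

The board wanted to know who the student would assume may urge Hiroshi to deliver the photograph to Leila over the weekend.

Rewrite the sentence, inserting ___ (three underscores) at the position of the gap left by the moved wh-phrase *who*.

Underlying clause: The student would assume who may urge Hiroshi to deliver the photograph to Leila over the weekend.
'who' functions as the subject of the clause embedded under 'assume'. The gap is right after 'assume'.

The board wanted to know who the student would assume ___ may urge Hiroshi to deliver the photograph to Leila over the weekend.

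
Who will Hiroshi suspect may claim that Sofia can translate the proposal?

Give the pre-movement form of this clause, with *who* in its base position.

Hiroshi will suspect who may claim that Sofia can translate the proposal.

'who' is the subject of the clause embedded under 'suspect'. It moves to the left edge, and the trace sits right after 'suspect':
Who will Hiroshi suspect ___ may claim that Sofia can translate the proposal?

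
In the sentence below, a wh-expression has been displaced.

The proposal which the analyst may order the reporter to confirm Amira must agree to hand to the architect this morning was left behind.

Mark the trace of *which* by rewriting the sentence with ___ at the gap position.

The filler 'which' is interpreted as the direct object of 'hand'. The gap is right after 'hand'.

The proposal which the analyst may order the reporter to confirm Amira must agree to hand ___ to the architect this morning was left behind.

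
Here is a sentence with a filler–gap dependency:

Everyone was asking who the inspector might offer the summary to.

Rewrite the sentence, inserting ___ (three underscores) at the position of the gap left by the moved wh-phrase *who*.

Before movement: The inspector might offer the summary to who.
The filler 'who' is interpreted as the object of the preposition 'to' (recipient of 'offer'). The gap is right after 'to'.

Everyone was asking who the inspector might offer the summary to ___.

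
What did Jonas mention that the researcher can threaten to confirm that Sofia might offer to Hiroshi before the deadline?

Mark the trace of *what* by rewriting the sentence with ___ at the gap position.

What did Jonas mention that the researcher can threaten to confirm that Sofia might offer ___ to Hiroshi before the deadline?

In situ: Jonas did mention that the researcher can threaten to confirm that Sofia might offer what to Hiroshi before the deadline.
The filler 'what' is interpreted as the direct object of 'offer'. The gap is right after 'offer'.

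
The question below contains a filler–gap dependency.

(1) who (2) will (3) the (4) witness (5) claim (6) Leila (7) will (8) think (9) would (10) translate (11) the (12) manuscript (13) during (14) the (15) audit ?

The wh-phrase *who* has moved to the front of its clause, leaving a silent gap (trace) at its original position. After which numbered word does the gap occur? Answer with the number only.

Pre-movement form: The witness will claim Leila will think who would translate the manuscript during the audit.
The filler 'who' is interpreted as the subject of the clause embedded under 'think'. Fronting leaves a gap immediately after 'think':
Who will the witness claim Leila will think ___ would translate the manuscript during the audit?
'think' is word 8.

8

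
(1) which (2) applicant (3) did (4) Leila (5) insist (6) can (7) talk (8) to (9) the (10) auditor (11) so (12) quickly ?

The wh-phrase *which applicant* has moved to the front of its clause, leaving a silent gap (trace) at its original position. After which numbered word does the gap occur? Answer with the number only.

5

In situ: Leila did insist which applicant can talk to the auditor so quickly.
The filler 'which applicant' is interpreted as the subject of the clause embedded under 'insist'. It moves to the left edge, and the trace sits right after 'insist':
Which applicant did Leila insist ___ can talk to the auditor so quickly?
'insist' is word 5.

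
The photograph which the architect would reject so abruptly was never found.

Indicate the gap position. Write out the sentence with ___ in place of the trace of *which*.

'which' functions as the direct object of 'reject'. The gap is right after 'reject'.

The photograph which the architect would reject ___ so abruptly was never found.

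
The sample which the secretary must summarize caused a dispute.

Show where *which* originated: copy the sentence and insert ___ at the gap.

'which' is the direct object of 'summarize'. The gap is right after 'summarize'.

The sample which the secretary must summarize ___ caused a dispute.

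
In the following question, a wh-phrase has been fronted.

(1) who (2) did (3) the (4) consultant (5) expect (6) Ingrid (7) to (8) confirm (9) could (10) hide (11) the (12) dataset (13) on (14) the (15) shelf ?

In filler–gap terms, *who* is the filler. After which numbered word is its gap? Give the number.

In situ: The consultant did expect Ingrid to confirm who could hide the dataset on the shelf.
'who' is the subject of the clause embedded under 'confirm'. It moves to the left edge, and the trace sits right after 'confirm':
Who did the consultant expect Ingrid to confirm ___ could hide the dataset on the shelf?
'confirm' is word 8.

8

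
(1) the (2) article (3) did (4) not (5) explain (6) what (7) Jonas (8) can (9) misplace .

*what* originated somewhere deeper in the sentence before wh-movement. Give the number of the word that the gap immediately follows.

Pre-movement form: Jonas can misplace what.
'what' is the direct object of 'misplace'. Wh-movement fronts it, leaving a gap right after 'misplace':
The article did not explain what Jonas can misplace ___.
'misplace' is word 9.

9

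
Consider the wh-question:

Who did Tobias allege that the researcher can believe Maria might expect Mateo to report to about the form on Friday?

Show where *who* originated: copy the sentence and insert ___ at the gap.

Before movement: Tobias did allege that the researcher can believe Maria might expect Mateo to report to who about the form on Friday.
The filler 'who' is interpreted as the object of the preposition 'to'. The gap is right after 'to'.

Who did Tobias allege that the researcher can believe Maria might expect Mateo to report to ___ about the form on Friday?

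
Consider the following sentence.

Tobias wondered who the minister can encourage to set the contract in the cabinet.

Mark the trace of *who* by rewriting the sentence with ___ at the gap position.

In situ: The minister can encourage who to set the contract in the cabinet.
The filler 'who' is interpreted as the direct object of 'encourage'. The gap is right after 'encourage'.

Tobias wondered who the minister can encourage ___ to set the contract in the cabinet.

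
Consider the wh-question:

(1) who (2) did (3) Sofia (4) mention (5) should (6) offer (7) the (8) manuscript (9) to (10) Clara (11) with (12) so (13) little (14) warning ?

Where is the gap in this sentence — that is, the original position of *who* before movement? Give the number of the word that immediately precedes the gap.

4

Underlying clause: Sofia did mention who should offer the manuscript to Clara with so little warning.
'who' functions as the subject of the clause embedded under 'mention'. It moves to the left edge, and the trace sits right after 'mention':
Who did Sofia mention ___ should offer the manuscript to Clara with so little warning?
'mention' is word 4.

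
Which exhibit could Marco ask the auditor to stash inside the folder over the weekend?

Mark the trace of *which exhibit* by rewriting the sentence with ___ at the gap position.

Underlying clause: Marco could ask the auditor to stash which exhibit inside the folder over the weekend.
'which exhibit' is the direct object of 'stash'. The gap is right after 'stash'.

Which exhibit could Marco ask the auditor to stash ___ inside the folder over the weekend?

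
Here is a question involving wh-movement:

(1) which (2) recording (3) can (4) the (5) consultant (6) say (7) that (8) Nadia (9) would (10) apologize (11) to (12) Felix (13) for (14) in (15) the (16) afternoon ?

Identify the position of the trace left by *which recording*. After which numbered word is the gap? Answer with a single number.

Before movement: The consultant can say that Nadia would apologize to Felix for which recording in the afternoon.
'which recording' functions as the object of the preposition 'for'. It moves to the left edge, and the trace sits right after 'for':
Which recording can the consultant say that Nadia would apologize to Felix for ___ in the afternoon?
'for' is word 13.

13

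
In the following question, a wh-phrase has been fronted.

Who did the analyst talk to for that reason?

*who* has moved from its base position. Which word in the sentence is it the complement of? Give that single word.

Pre-movement form: The analyst did talk to who for that reason.
'who' functions as the object of the preposition 'to'. It moves to the left edge, and the trace sits right after 'to':
Who did the analyst talk to ___ for that reason?

to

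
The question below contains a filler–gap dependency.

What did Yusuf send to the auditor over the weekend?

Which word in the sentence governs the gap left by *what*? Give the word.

send

Before movement: Yusuf did send what to the auditor over the weekend.
'what' functions as the direct object of 'send'. Fronting leaves a gap immediately after 'send':
What did Yusuf send ___ to the auditor over the weekend?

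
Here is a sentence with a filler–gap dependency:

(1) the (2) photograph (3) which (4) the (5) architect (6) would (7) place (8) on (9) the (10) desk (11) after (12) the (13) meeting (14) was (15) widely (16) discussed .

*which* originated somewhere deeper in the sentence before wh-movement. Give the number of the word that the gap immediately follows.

'which' is the direct object of 'place'. Wh-movement fronts it, leaving a gap right after 'place':
The photograph which the architect would place ___ on the desk after the meeting was widely discussed.
'place' is word 7.

7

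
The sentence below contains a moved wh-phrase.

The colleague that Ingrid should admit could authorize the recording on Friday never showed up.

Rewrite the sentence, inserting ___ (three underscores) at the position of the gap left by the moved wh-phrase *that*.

The filler 'that' is interpreted as the subject of the clause embedded under 'admit'. The gap is right after 'admit'.

The colleague that Ingrid should admit ___ could authorize the recording on Friday never showed up.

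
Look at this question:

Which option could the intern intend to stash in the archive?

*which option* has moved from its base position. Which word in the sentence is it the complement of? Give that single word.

stash

Pre-movement form: The intern could intend to stash which option in the archive.
'which option' functions as the direct object of 'stash'. It moves to the left edge, and the trace sits right after 'stash':
Which option could the intern intend to stash ___ in the archive?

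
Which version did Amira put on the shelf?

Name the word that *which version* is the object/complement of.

Before movement: Amira did put which version on the shelf.
'which version' functions as the direct object of 'put'. Fronting leaves a gap immediately after 'put':
Which version did Amira put ___ on the shelf?

put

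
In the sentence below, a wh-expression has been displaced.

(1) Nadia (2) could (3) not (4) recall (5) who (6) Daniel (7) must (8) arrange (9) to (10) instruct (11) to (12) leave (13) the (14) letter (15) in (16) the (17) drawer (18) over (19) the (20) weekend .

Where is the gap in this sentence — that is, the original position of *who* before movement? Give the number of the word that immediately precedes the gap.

10

Pre-movement form: Daniel must arrange to instruct who to leave the letter in the drawer over the weekend.
'who' functions as the direct object of 'instruct'. Wh-movement fronts it, leaving a gap right after 'instruct':
Nadia could not recall who Daniel must arrange to instruct ___ to leave the letter in the drawer over the weekend.
'instruct' is word 10.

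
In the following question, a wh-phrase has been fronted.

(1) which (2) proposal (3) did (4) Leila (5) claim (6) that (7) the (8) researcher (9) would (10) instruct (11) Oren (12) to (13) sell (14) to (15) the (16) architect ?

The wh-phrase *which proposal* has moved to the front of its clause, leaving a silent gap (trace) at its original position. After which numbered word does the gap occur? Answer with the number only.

13

In situ: Leila did claim that the researcher would instruct Oren to sell which proposal to the architect.
'which proposal' is the direct object of 'sell'. Wh-movement fronts it, leaving a gap right after 'sell':
Which proposal did Leila claim that the researcher would instruct Oren to sell ___ to the architect?
'sell' is word 13.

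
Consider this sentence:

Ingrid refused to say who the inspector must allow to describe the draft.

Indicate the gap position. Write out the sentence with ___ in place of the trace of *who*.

In situ: The inspector must allow who to describe the draft.
'who' functions as the direct object of 'allow'. The gap is right after 'allow'.

Ingrid refused to say who the inspector must allow ___ to describe the draft.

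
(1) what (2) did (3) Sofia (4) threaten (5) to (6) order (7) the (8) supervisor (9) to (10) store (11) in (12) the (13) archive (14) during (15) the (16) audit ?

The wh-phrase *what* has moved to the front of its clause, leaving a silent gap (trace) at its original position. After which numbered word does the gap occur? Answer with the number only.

Before movement: Sofia did threaten to order the supervisor to store what in the archive during the audit.
'what' is the direct object of 'store'. Fronting leaves a gap immediately after 'store':
What did Sofia threaten to order the supervisor to store ___ in the archive during the audit?
'store' is word 10.

10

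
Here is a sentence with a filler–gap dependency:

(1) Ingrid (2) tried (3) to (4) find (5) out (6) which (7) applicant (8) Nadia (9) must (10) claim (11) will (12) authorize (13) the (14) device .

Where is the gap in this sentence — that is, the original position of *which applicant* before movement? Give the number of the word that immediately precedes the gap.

10

Pre-movement form: Nadia must claim which applicant will authorize the device.
The filler 'which applicant' is interpreted as the subject of the clause embedded under 'claim'. Fronting leaves a gap immediately after 'claim':
Ingrid tried to find out which applicant Nadia must claim ___ will authorize the device.
'claim' is word 10.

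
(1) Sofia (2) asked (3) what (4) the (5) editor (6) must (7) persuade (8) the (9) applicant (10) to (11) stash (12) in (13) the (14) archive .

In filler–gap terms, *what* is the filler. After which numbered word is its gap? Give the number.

Before movement: The editor must persuade the applicant to stash what in the archive.
'what' is the direct object of 'stash'. Fronting leaves a gap immediately after 'stash':
Sofia asked what the editor must persuade the applicant to stash ___ in the archive.
'stash' is word 11.

11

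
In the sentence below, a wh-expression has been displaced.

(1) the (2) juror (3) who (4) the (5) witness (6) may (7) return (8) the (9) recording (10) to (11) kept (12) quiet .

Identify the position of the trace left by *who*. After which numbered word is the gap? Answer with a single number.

10

The filler 'who' is interpreted as the object of the preposition 'to' (recipient of 'return'). It moves to the left edge, and the trace sits right after 'to':
The juror who the witness may return the recording to ___ kept quiet.
'to' is word 10.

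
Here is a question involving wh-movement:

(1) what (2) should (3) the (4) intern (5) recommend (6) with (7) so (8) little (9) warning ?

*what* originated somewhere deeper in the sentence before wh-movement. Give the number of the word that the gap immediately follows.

Pre-movement form: The intern should recommend what with so little warning.
The filler 'what' is interpreted as the direct object of 'recommend'. It moves to the left edge, and the trace sits right after 'recommend':
What should the intern recommend ___ with so little warning?
'recommend' is word 5.

5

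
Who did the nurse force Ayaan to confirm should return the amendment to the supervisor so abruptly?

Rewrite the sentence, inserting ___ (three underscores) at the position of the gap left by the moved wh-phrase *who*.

Underlying clause: The nurse did force Ayaan to confirm who should return the amendment to the supervisor so abruptly.
The filler 'who' is interpreted as the subject of the clause embedded under 'confirm'. The gap is right after 'confirm'.

Who did the nurse force Ayaan to confirm ___ should return the amendment to the supervisor so abruptly?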